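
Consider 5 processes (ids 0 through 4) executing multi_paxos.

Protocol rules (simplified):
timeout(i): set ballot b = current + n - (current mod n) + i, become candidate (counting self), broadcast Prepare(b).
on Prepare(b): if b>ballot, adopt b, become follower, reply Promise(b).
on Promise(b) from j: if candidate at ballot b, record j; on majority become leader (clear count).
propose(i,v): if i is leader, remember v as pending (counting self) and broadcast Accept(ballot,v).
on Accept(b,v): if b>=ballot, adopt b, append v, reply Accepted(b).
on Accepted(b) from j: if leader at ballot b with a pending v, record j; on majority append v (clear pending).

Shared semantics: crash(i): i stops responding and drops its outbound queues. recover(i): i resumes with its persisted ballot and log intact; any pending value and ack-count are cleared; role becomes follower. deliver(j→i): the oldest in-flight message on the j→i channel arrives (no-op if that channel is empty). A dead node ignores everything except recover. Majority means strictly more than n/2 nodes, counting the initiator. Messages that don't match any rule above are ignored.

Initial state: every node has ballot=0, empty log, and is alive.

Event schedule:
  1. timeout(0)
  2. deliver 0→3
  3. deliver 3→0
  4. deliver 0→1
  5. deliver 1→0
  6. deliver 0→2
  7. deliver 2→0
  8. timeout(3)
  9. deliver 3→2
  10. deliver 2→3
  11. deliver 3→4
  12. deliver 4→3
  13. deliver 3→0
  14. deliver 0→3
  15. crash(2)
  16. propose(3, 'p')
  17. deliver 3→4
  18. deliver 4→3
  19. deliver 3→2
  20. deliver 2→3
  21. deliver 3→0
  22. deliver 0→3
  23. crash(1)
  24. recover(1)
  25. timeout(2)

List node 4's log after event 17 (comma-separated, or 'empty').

1. timeout(0):  <0:cand b5 ->
2. deliver 0→3:  <3:foll b5 ->
3. deliver 3→0:  nop
4. deliver 0→1:  <1:foll b5 ->
5. deliver 1→0:  <0:lead b5 ->
6. deliver 0→2:  <2:foll b5 ->
7. deliver 2→0:  nop
8. timeout(3):  <3:cand b13 ->
9. deliver 3→2:  <2:foll b13 ->
10. deliver 2→3:  nop
11. deliver 3→4:  <4:foll b13 ->
12. deliver 4→3:  <3:lead b13 ->
13. deliver 3→0:  <0:foll b13 ->
14. deliver 0→3:  nop
15. crash(2):  <2:✗foll b13 ->
16. propose(3,'p'):  nop
17. deliver 3→4:  <4:foll b13 p>

p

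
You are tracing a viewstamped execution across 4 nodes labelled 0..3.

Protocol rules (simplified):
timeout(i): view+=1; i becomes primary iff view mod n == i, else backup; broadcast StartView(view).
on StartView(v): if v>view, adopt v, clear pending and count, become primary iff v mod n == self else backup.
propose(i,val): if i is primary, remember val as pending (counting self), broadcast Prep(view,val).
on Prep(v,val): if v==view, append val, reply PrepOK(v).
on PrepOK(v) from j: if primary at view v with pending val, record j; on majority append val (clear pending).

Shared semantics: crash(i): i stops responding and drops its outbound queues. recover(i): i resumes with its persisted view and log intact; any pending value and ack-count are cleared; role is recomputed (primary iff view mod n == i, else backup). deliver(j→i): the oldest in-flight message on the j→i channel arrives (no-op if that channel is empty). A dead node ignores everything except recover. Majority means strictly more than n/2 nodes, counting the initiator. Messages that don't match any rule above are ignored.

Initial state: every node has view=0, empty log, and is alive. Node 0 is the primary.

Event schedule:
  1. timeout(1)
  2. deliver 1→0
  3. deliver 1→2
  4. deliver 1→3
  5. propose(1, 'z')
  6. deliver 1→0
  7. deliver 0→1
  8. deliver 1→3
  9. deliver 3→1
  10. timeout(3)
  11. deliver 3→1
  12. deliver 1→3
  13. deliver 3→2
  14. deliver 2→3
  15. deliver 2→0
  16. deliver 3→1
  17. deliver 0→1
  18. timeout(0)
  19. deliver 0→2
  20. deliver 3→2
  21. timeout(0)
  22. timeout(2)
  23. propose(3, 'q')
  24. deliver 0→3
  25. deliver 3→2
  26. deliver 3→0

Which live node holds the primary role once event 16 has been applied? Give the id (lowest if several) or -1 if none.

2

1. timeout(1):  <1:prim v1 ->
2. deliver 1→0:  <0:back v1 ->
3. deliver 1→2:  <2:back v1 ->
4. deliver 1→3:  <3:back v1 ->
5. propose(1,'z'):  nop
6. deliver 1→0:  <0:back v1 z>
7. deliver 0→1:  nop
8. deliver 1→3:  <3:back v1 z>
9. deliver 3→1:  <1:prim v1 z>
10. timeout(3):  <3:back v2 z>
11. deliver 3→1:  <1:back v2 z>
12. deliver 1→3:  nop
13. deliver 3→2:  <2:prim v2 ->
14. deliver 2→3:  nop
15. deliver 2→0:  nop
16. deliver 3→1:  nop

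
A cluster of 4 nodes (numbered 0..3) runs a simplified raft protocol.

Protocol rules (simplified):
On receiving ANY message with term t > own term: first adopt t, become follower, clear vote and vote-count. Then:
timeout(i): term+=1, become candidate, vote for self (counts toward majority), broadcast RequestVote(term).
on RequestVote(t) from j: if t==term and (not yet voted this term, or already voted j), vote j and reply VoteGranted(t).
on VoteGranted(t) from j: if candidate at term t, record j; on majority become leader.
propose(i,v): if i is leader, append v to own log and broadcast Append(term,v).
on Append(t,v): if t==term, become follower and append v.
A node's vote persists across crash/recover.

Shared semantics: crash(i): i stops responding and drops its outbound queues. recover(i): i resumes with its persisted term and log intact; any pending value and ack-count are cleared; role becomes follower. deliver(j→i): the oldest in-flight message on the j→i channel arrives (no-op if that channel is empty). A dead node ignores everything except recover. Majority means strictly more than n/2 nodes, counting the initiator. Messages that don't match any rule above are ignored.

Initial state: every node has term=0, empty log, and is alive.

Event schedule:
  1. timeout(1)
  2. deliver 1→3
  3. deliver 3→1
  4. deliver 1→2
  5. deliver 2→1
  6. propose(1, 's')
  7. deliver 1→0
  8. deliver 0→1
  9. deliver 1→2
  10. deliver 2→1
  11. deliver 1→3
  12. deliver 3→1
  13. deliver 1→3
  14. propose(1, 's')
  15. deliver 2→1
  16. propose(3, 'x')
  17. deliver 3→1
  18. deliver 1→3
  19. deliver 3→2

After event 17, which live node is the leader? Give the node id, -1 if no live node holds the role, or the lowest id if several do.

step 1 timeout(1): 1={cand,t=1,log=-}
step 2 deliver 1→3: 3={foll,t=1,log=-}
step 3 deliver 3→1: —
step 4 deliver 1→2: 2={foll,t=1,log=-}
step 5 deliver 2→1: 1={lead,t=1,log=-}
step 6 propose(1,'s'): 1={lead,t=1,log=s}
step 7 deliver 1→0: 0={foll,t=1,log=-}
step 8 deliver 0→1: —
step 9 deliver 1→2: 2={foll,t=1,log=s}
step 10 deliver 2→1: —
step 11 deliver 1→3: 3={foll,t=1,log=s}
step 12 deliver 3→1: —
step 13 deliver 1→3: —
step 14 propose(1,'s'): 1={lead,t=1,log=s,s}
step 15 deliver 2→1: —
step 16 propose(3,'x'): —
step 17 deliver 3→1: —

1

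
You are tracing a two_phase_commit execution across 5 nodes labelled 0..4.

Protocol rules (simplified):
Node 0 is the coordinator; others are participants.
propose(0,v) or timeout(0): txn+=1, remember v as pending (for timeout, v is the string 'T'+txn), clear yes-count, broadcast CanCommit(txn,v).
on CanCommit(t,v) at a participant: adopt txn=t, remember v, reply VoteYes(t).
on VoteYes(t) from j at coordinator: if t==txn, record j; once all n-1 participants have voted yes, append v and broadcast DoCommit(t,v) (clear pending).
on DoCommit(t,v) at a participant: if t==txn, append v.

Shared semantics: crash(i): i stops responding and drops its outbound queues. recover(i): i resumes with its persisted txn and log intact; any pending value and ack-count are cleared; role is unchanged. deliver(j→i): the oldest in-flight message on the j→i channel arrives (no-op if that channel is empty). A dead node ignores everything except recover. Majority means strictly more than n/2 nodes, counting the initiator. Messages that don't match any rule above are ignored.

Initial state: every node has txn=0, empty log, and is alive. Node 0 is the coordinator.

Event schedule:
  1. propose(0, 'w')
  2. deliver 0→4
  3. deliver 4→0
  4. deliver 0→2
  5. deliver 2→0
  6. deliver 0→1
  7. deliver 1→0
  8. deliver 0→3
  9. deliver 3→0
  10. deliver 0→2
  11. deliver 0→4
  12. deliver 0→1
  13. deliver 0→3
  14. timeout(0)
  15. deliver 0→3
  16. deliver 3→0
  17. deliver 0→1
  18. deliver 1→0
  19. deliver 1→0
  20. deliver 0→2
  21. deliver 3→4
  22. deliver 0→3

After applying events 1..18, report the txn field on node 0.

2

[1] propose(0,'w') → N0(coor t1 [-])
[2] deliver 0→4 → N4(part t1 [-])
[3] deliver 4→0 → ∅
[4] deliver 0→2 → N2(part t1 [-])
[5] deliver 2→0 → ∅
[6] deliver 0→1 → N1(part t1 [-])
[7] deliver 1→0 → ∅
[8] deliver 0→3 → N3(part t1 [-])
[9] deliver 3→0 → N0(coor t1 [w])
[10] deliver 0→2 → N2(part t1 [w])
[11] deliver 0→4 → N4(part t1 [w])
[12] deliver 0→1 → N1(part t1 [w])
[13] deliver 0→3 → N3(part t1 [w])
[14] timeout(0) → N0(coor t2 [w])
[15] deliver 0→3 → N3(part t2 [w])
[16] deliver 3→0 → ∅
[17] deliver 0→1 → N1(part t2 [w])
[18] deliver 1→0 → ∅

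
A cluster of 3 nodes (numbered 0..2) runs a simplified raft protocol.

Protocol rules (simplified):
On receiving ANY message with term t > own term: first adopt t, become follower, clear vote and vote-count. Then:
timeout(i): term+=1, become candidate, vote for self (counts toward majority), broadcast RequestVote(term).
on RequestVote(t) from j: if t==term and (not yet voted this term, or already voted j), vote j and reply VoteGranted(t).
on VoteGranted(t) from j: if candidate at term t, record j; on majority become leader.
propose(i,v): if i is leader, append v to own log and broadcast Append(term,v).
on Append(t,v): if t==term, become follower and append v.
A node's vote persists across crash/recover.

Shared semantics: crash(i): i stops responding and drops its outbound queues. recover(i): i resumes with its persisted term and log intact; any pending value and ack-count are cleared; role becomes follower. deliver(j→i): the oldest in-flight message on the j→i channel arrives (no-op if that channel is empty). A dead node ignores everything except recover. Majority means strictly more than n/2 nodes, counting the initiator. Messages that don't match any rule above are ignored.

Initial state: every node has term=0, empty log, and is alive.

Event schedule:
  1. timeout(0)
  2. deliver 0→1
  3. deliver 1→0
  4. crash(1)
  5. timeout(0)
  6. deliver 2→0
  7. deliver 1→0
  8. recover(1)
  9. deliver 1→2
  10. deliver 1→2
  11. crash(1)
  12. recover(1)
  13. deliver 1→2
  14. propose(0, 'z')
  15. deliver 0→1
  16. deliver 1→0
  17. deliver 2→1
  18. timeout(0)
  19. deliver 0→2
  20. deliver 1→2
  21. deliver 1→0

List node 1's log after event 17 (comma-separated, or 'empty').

e1 timeout(0): 0[cand,t=1,-]
e2 deliver 0→1: 1[foll,t=1,-]
e3 deliver 1→0: 0[lead,t=1,-]
e4 crash(1): 1[✗foll,t=1,-]
e5 timeout(0): 0[cand,t=2,-]
e6 deliver 2→0: ·
e7 deliver 1→0: ·
e8 recover(1): 1[foll,t=1,-]
e9 deliver 1→2: ·
e10 deliver 1→2: ·
e11 crash(1): 1[✗foll,t=1,-]
e12 recover(1): 1[foll,t=1,-]
e13 deliver 1→2: ·
e14 propose(0,'z'): ·
e15 deliver 0→1: 1[foll,t=2,-]
e16 deliver 1→0: 0[lead,t=2,-]
e17 deliver 2→1: ·

empty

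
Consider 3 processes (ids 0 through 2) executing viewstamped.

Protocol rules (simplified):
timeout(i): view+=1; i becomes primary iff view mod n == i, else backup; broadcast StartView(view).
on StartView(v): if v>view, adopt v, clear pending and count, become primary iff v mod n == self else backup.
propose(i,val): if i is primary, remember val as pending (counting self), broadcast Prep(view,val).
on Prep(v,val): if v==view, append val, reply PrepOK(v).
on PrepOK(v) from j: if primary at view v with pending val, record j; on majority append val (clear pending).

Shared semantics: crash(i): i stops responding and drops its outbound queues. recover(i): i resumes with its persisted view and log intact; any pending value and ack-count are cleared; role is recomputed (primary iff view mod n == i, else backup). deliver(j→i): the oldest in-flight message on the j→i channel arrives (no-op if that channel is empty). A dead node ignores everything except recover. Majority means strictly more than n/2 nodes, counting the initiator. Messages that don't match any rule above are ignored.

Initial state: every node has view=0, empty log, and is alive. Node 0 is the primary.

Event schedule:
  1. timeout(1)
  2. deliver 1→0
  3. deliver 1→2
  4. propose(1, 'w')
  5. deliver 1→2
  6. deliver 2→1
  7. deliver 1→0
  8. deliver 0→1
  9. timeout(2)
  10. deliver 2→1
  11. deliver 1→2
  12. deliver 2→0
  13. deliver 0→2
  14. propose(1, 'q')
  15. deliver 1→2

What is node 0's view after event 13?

2

1. timeout(1):  <1:prim v1 ->
2. deliver 1→0:  <0:back v1 ->
3. deliver 1→2:  <2:back v1 ->
4. propose(1,'w'):  nop
5. deliver 1→2:  <2:back v1 w>
6. deliver 2→1:  <1:prim v1 w>
7. deliver 1→0:  <0:back v1 w>
8. deliver 0→1:  nop
9. timeout(2):  <2:prim v2 w>
10. deliver 2→1:  <1:back v2 w>
11. deliver 1→2:  nop
12. deliver 2→0:  <0:back v2 w>
13. deliver 0→2:  nop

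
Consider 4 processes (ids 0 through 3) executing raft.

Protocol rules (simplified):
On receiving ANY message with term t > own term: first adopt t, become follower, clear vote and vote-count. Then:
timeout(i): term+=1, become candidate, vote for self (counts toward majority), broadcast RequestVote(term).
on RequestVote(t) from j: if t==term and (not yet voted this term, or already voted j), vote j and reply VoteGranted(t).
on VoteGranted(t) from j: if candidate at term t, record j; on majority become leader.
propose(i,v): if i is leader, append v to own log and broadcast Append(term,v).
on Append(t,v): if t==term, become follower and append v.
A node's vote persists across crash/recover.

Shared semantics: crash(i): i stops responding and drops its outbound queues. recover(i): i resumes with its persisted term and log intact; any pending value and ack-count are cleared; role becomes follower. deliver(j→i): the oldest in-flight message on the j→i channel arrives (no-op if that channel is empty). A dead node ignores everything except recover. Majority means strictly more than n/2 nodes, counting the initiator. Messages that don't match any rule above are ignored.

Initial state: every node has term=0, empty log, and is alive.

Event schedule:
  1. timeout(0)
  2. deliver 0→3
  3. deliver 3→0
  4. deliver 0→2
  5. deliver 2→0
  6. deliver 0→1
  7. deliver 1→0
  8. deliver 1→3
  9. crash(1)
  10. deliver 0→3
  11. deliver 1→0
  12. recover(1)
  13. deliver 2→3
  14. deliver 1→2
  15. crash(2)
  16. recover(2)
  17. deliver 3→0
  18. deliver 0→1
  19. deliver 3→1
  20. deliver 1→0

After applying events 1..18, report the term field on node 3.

after 1 — timeout(0): n0:cand/t1/[-]
after 2 — deliver 0→3: n3:foll/t1/[-]
after 3 — deliver 3→0: ·
after 4 — deliver 0→2: n2:foll/t1/[-]
after 5 — deliver 2→0: n0:lead/t1/[-]
after 6 — deliver 0→1: n1:foll/t1/[-]
after 7 — deliver 1→0: ·
after 8 — deliver 1→3: ·
after 9 — crash(1): n1:✗foll/t1/[-]
after 10 — deliver 0→3: ·
after 11 — deliver 1→0: ·
after 12 — recover(1): n1:foll/t1/[-]
after 13 — deliver 2→3: ·
after 14 — deliver 1→2: ·
after 15 — crash(2): n2:✗foll/t1/[-]
after 16 — recover(2): n2:foll/t1/[-]
after 17 — deliver 3→0: ·
after 18 — deliver 0→1: ·

1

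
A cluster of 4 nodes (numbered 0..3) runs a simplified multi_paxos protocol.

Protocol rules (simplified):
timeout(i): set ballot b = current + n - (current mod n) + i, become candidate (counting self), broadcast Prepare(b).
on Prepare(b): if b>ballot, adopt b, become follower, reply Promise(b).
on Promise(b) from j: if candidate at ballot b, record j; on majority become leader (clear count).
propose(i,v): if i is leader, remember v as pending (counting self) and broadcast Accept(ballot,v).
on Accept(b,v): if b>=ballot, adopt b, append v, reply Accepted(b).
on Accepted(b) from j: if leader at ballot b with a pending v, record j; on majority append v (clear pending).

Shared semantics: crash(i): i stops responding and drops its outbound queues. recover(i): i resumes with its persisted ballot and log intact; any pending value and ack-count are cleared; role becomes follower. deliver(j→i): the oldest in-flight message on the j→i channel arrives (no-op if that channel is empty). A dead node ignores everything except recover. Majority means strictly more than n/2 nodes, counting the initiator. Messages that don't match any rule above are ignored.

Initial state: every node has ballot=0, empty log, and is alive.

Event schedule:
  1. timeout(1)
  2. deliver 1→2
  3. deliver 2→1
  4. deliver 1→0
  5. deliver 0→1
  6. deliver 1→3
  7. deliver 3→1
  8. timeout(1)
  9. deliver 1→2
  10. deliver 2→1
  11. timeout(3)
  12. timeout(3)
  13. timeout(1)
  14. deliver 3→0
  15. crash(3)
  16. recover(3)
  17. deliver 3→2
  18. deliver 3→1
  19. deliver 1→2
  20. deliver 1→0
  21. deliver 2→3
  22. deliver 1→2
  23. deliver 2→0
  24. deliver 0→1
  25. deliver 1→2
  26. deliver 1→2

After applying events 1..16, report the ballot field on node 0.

11

step 1 timeout(1): 1={cand,b=5,log=-}
step 2 deliver 1→2: 2={foll,b=5,log=-}
step 3 deliver 2→1: —
step 4 deliver 1→0: 0={foll,b=5,log=-}
step 5 deliver 0→1: 1={lead,b=5,log=-}
step 6 deliver 1→3: 3={foll,b=5,log=-}
step 7 deliver 3→1: —
step 8 timeout(1): 1={cand,b=9,log=-}
step 9 deliver 1→2: 2={foll,b=9,log=-}
step 10 deliver 2→1: —
step 11 timeout(3): 3={cand,b=11,log=-}
step 12 timeout(3): 3={cand,b=15,log=-}
step 13 timeout(1): 1={cand,b=13,log=-}
step 14 deliver 3→0: 0={foll,b=11,log=-}
step 15 crash(3): 3={✗cand,b=15,log=-}
step 16 recover(3): 3={foll,b=15,log=-}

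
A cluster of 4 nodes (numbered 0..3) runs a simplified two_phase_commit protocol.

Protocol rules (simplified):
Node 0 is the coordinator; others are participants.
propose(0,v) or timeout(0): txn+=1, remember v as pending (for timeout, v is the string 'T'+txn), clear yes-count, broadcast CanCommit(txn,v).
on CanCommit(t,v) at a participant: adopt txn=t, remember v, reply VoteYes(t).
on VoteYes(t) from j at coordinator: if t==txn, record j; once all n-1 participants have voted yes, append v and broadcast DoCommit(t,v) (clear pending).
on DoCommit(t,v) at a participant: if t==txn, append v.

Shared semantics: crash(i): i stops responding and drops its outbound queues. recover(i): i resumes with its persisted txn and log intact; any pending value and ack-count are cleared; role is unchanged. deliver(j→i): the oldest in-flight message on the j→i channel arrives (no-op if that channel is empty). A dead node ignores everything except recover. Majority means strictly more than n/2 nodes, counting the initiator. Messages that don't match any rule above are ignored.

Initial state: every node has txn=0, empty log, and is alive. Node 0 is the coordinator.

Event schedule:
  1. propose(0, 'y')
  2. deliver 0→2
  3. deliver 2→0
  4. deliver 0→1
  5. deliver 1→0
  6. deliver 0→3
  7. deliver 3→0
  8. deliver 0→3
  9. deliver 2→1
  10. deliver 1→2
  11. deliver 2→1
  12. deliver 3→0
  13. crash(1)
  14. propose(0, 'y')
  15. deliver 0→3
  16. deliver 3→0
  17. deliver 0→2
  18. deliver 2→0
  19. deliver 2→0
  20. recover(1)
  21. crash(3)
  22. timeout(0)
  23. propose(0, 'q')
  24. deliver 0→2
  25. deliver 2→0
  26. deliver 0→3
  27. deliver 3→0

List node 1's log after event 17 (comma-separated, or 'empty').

e1 propose(0,'y'): 0[coor,t=1,-]
e2 deliver 0→2: 2[part,t=1,-]
e3 deliver 2→0: ·
e4 deliver 0→1: 1[part,t=1,-]
e5 deliver 1→0: ·
e6 deliver 0→3: 3[part,t=1,-]
e7 deliver 3→0: 0[coor,t=1,y]
e8 deliver 0→3: 3[part,t=1,y]
e9 deliver 2→1: ·
e10 deliver 1→2: ·
e11 deliver 2→1: ·
e12 deliver 3→0: ·
e13 crash(1): 1[✗part,t=1,-]
e14 propose(0,'y'): 0[coor,t=2,y]
e15 deliver 0→3: 3[part,t=2,y]
e16 deliver 3→0: ·
e17 deliver 0→2: 2[part,t=1,y]

empty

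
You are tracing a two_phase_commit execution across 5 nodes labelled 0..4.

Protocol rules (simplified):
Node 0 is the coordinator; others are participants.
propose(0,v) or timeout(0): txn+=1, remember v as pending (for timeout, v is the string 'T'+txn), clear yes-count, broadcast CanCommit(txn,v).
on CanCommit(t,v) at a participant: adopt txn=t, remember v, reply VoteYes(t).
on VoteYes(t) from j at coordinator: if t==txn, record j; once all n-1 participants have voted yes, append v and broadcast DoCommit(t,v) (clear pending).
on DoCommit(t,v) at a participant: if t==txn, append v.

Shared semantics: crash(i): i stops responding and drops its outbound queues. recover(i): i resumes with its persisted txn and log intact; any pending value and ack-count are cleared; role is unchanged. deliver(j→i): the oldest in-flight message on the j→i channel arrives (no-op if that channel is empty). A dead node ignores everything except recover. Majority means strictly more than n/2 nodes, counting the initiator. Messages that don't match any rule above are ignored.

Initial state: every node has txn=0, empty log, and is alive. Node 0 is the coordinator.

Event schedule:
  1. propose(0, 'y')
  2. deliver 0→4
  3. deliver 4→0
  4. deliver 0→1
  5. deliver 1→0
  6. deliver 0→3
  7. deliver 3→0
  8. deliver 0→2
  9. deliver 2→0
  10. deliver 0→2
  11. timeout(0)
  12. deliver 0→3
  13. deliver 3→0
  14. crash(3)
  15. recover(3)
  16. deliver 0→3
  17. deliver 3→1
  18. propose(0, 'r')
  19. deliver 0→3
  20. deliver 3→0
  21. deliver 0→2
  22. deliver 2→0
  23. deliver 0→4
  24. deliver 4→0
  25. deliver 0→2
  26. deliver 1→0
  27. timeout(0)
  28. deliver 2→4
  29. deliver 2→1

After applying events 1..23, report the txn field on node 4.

e1 propose(0,'y'): 0[coor,t=1,-]
e2 deliver 0→4: 4[part,t=1,-]
e3 deliver 4→0: ·
e4 deliver 0→1: 1[part,t=1,-]
e5 deliver 1→0: ·
e6 deliver 0→3: 3[part,t=1,-]
e7 deliver 3→0: ·
e8 deliver 0→2: 2[part,t=1,-]
e9 deliver 2→0: 0[coor,t=1,y]
e10 deliver 0→2: 2[part,t=1,y]
e11 timeout(0): 0[coor,t=2,y]
e12 deliver 0→3: 3[part,t=1,y]
e13 deliver 3→0: ·
e14 crash(3): 3[✗part,t=1,y]
e15 recover(3): 3[part,t=1,y]
e16 deliver 0→3: 3[part,t=2,y]
e17 deliver 3→1: ·
e18 propose(0,'r'): 0[coor,t=3,y]
e19 deliver 0→3: 3[part,t=3,y]
e20 deliver 3→0: ·
e21 deliver 0→2: 2[part,t=2,y]
e22 deliver 2→0: ·
e23 deliver 0→4: 4[part,t=1,y]

1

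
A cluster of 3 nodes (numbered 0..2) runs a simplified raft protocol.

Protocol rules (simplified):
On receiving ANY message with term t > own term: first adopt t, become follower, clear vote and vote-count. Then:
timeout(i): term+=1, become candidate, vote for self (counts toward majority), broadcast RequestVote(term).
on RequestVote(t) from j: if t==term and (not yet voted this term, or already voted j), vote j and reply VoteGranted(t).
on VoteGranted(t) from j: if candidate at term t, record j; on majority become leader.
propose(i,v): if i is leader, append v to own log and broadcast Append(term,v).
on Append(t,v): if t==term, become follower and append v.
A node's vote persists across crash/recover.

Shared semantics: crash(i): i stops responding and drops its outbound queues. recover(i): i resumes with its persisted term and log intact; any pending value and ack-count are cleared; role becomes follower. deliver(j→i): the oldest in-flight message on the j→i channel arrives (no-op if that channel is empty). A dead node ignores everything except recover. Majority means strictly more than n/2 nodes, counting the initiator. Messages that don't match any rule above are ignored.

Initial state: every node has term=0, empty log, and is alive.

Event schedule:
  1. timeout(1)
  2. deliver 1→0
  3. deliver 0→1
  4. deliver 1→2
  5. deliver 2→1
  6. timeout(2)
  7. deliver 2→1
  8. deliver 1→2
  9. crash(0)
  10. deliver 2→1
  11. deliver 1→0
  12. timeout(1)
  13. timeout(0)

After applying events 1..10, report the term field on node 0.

after 1 — timeout(1): n1:cand/t1/[-]
after 2 — deliver 1→0: n0:foll/t1/[-]
after 3 — deliver 0→1: n1:lead/t1/[-]
after 4 — deliver 1→2: n2:foll/t1/[-]
after 5 — deliver 2→1: ·
after 6 — timeout(2): n2:cand/t2/[-]
after 7 — deliver 2→1: n1:foll/t2/[-]
after 8 — deliver 1→2: n2:lead/t2/[-]
after 9 — crash(0): n0:✗foll/t1/[-]
after 10 — deliver 2→1: ·

1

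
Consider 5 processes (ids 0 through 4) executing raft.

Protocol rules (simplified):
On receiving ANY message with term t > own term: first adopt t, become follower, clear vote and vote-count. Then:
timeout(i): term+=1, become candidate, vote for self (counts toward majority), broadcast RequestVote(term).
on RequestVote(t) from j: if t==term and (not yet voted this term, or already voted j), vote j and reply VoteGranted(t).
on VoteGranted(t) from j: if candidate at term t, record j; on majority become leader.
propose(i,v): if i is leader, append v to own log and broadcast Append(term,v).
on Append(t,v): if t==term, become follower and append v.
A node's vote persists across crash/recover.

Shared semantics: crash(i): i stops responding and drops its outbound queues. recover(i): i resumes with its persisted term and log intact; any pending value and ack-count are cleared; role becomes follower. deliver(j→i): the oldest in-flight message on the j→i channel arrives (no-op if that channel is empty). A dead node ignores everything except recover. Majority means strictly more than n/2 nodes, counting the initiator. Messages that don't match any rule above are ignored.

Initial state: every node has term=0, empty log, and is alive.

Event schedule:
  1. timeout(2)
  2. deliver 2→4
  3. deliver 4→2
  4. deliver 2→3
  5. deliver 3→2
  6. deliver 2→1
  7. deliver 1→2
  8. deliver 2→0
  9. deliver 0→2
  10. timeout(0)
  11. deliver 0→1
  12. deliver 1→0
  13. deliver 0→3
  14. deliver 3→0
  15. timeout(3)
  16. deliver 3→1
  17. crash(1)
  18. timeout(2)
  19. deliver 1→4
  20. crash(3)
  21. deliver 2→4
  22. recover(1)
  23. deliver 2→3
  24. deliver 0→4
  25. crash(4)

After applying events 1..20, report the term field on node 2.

2

e1 timeout(2): 2[cand,t=1,-]
e2 deliver 2→4: 4[foll,t=1,-]
e3 deliver 4→2: ·
e4 deliver 2→3: 3[foll,t=1,-]
e5 deliver 3→2: 2[lead,t=1,-]
e6 deliver 2→1: 1[foll,t=1,-]
e7 deliver 1→2: ·
e8 deliver 2→0: 0[foll,t=1,-]
e9 deliver 0→2: ·
e10 timeout(0): 0[cand,t=2,-]
e11 deliver 0→1: 1[foll,t=2,-]
e12 deliver 1→0: ·
e13 deliver 0→3: 3[foll,t=2,-]
e14 deliver 3→0: 0[lead,t=2,-]
e15 timeout(3): 3[cand,t=3,-]
e16 deliver 3→1: 1[foll,t=3,-]
e17 crash(1): 1[✗foll,t=3,-]
e18 timeout(2): 2[cand,t=2,-]
e19 deliver 1→4: ·
e20 crash(3): 3[✗cand,t=3,-]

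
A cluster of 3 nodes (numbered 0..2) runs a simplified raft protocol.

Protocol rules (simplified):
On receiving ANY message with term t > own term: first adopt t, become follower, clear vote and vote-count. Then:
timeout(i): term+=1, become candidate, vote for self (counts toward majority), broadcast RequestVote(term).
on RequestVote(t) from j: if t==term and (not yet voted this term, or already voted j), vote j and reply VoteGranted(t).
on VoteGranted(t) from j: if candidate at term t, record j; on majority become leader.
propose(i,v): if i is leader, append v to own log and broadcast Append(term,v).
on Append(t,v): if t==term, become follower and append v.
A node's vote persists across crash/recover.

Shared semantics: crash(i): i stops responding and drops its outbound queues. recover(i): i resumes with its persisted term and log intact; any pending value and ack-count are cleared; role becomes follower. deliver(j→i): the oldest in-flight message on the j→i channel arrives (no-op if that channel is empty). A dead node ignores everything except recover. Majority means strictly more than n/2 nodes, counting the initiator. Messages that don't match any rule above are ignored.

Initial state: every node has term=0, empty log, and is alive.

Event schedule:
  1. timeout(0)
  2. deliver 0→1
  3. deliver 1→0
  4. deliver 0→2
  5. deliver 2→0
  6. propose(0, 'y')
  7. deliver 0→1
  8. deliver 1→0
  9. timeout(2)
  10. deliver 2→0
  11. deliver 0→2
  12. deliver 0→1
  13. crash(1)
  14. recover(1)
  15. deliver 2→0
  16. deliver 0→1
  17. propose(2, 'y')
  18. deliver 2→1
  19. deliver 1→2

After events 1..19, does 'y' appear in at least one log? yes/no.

yes

1. timeout(0):  <0:cand t1 ->
2. deliver 0→1:  <1:foll t1 ->
3. deliver 1→0:  <0:lead t1 ->
4. deliver 0→2:  <2:foll t1 ->
5. deliver 2→0:  nop
6. propose(0,'y'):  <0:lead t1 y>
7. deliver 0→1:  <1:foll t1 y>
8. deliver 1→0:  nop
9. timeout(2):  <2:cand t2 ->
10. deliver 2→0:  <0:foll t2 y>
11. deliver 0→2:  nop
12. deliver 0→1:  nop
13. crash(1):  <1:✗foll t1 y>
14. recover(1):  <1:foll t1 y>
15. deliver 2→0:  nop
16. deliver 0→1:  nop
17. propose(2,'y'):  nop
18. deliver 2→1:  <1:foll t2 y>
19. deliver 1→2:  <2:lead t2 ->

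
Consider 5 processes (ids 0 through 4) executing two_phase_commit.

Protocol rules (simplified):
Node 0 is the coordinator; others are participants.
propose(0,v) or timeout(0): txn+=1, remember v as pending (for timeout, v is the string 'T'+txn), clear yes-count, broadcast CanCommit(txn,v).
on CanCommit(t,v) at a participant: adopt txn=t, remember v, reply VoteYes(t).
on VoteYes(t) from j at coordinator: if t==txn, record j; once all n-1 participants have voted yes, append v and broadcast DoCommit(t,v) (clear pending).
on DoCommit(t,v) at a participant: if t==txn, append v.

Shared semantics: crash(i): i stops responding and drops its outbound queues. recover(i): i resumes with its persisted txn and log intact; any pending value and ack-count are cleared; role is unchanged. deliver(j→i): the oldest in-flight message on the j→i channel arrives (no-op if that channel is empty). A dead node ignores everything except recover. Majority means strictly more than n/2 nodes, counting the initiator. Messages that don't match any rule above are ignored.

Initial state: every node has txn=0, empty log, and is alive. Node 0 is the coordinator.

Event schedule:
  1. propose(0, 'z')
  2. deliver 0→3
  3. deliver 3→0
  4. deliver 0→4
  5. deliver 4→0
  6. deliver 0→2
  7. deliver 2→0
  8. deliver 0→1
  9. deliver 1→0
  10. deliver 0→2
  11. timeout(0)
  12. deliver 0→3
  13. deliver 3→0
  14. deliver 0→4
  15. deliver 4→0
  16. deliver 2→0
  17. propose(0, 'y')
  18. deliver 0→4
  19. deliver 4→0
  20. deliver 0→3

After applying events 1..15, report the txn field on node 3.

1

1. propose(0,'z'):  <0:coor t1 ->
2. deliver 0→3:  <3:part t1 ->
3. deliver 3→0:  nop
4. deliver 0→4:  <4:part t1 ->
5. deliver 4→0:  nop
6. deliver 0→2:  <2:part t1 ->
7. deliver 2→0:  nop
8. deliver 0→1:  <1:part t1 ->
9. deliver 1→0:  <0:coor t1 z>
10. deliver 0→2:  <2:part t1 z>
11. timeout(0):  <0:coor t2 z>
12. deliver 0→3:  <3:part t1 z>
13. deliver 3→0:  nop
14. deliver 0→4:  <4:part t1 z>
15. deliver 4→0:  nop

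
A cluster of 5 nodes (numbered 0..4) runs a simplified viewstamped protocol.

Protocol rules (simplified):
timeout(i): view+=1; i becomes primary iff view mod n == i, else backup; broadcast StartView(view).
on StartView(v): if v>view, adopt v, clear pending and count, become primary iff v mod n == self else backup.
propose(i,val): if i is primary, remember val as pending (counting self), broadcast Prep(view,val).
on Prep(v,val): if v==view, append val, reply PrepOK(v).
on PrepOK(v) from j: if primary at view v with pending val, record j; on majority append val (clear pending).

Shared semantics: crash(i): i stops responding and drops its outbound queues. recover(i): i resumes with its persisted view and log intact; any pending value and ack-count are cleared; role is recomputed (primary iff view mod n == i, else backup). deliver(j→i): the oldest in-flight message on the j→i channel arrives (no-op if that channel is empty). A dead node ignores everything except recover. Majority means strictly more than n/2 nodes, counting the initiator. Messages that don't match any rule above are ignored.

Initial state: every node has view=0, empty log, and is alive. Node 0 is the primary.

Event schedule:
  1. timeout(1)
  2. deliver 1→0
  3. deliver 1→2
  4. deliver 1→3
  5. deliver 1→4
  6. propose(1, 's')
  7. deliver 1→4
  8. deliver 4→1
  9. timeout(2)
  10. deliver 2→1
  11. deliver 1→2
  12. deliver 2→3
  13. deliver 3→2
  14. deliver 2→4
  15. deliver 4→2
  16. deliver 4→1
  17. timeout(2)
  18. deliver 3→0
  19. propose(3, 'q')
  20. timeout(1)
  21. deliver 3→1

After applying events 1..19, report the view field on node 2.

3

after 1 — timeout(1): n1:prim/v1/[-]
after 2 — deliver 1→0: n0:back/v1/[-]
after 3 — deliver 1→2: n2:back/v1/[-]
after 4 — deliver 1→3: n3:back/v1/[-]
after 5 — deliver 1→4: n4:back/v1/[-]
after 6 — propose(1,'s'): ·
after 7 — deliver 1→4: n4:back/v1/[s]
after 8 — deliver 4→1: ·
after 9 — timeout(2): n2:prim/v2/[-]
after 10 — deliver 2→1: n1:back/v2/[-]
after 11 — deliver 1→2: ·
after 12 — deliver 2→3: n3:back/v2/[-]
after 13 — deliver 3→2: ·
after 14 — deliver 2→4: n4:back/v2/[s]
after 15 — deliver 4→2: ·
after 16 — deliver 4→1: ·
after 17 — timeout(2): n2:back/v3/[-]
after 18 — deliver 3→0: ·
after 19 — propose(3,'q'): ·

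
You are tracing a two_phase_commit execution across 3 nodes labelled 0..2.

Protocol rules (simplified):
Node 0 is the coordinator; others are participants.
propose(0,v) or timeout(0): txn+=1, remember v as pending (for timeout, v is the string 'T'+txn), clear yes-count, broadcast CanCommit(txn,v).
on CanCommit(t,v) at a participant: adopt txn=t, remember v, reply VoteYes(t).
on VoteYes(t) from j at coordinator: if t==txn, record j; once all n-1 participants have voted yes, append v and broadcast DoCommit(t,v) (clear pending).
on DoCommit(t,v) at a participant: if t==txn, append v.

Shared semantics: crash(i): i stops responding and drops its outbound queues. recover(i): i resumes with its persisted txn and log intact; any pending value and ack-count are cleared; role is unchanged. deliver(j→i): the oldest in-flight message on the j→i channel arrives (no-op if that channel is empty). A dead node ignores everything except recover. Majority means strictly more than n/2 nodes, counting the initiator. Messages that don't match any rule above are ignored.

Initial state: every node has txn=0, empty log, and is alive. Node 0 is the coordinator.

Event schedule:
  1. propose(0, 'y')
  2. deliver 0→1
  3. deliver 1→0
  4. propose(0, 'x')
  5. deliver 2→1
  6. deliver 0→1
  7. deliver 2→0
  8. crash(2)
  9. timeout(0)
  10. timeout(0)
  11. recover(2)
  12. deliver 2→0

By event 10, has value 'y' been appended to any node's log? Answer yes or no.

no

step 1 propose(0,'y'): 0={coor,t=1,log=-}
step 2 deliver 0→1: 1={part,t=1,log=-}
step 3 deliver 1→0: —
step 4 propose(0,'x'): 0={coor,t=2,log=-}
step 5 deliver 2→1: —
step 6 deliver 0→1: 1={part,t=2,log=-}
step 7 deliver 2→0: —
step 8 crash(2): 2={✗part,t=0,log=-}
step 9 timeout(0): 0={coor,t=3,log=-}
step 10 timeout(0): 0={coor,t=4,log=-}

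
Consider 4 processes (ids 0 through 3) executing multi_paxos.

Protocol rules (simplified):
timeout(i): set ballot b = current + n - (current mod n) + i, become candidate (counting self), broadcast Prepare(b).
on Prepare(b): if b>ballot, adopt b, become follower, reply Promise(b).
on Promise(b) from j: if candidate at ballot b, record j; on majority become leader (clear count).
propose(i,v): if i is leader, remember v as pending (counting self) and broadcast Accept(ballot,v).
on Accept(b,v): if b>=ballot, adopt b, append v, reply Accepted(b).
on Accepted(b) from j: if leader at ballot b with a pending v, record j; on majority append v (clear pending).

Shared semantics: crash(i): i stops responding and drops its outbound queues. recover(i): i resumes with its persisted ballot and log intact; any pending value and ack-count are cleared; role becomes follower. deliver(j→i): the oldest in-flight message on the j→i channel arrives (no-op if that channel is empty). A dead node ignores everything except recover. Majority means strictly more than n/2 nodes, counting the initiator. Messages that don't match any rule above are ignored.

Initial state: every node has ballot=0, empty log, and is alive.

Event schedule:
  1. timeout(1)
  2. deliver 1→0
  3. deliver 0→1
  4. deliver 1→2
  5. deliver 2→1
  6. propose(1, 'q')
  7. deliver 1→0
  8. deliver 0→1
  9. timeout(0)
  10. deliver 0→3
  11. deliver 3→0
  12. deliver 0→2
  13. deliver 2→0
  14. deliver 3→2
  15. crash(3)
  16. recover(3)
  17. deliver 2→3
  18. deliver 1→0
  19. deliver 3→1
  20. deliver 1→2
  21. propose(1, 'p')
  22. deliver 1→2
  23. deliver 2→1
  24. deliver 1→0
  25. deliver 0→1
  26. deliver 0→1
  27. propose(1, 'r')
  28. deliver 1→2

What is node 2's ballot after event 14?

8

[1] timeout(1) → N1(cand b5 [-])
[2] deliver 1→0 → N0(foll b5 [-])
[3] deliver 0→1 → ∅
[4] deliver 1→2 → N2(foll b5 [-])
[5] deliver 2→1 → N1(lead b5 [-])
[6] propose(1,'q') → ∅
[7] deliver 1→0 → N0(foll b5 [q])
[8] deliver 0→1 → ∅
[9] timeout(0) → N0(cand b8 [q])
[10] deliver 0→3 → N3(foll b8 [-])
[11] deliver 3→0 → ∅
[12] deliver 0→2 → N2(foll b8 [-])
[13] deliver 2→0 → N0(lead b8 [q])
[14] deliver 3→2 → ∅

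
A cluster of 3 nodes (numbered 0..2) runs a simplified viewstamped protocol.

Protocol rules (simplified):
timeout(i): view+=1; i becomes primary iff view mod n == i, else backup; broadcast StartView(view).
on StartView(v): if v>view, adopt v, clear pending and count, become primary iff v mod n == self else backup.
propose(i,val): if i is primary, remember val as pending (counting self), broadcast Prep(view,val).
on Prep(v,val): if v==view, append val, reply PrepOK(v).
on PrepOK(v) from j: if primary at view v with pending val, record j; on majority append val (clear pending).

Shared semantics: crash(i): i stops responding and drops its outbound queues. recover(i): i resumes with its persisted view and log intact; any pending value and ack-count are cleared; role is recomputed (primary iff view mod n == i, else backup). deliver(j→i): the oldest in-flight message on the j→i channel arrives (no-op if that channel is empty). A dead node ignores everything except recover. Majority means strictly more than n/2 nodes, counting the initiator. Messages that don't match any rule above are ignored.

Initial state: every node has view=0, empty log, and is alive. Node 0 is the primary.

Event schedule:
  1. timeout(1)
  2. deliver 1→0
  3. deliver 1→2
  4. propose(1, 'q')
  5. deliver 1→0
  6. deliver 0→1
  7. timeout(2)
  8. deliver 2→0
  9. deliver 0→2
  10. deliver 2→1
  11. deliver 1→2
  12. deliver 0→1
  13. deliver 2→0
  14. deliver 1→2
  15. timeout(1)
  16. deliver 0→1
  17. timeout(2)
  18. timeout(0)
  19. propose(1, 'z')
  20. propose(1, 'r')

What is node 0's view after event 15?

[1] timeout(1) → N1(prim v1 [-])
[2] deliver 1→0 → N0(back v1 [-])
[3] deliver 1→2 → N2(back v1 [-])
[4] propose(1,'q') → ∅
[5] deliver 1→0 → N0(back v1 [q])
[6] deliver 0→1 → N1(prim v1 [q])
[7] timeout(2) → N2(prim v2 [-])
[8] deliver 2→0 → N0(back v2 [q])
[9] deliver 0→2 → ∅
[10] deliver 2→1 → N1(back v2 [q])
[11] deliver 1→2 → ∅
[12] deliver 0→1 → ∅
[13] deliver 2→0 → ∅
[14] deliver 1→2 → ∅
[15] timeout(1) → N1(back v3 [q])

2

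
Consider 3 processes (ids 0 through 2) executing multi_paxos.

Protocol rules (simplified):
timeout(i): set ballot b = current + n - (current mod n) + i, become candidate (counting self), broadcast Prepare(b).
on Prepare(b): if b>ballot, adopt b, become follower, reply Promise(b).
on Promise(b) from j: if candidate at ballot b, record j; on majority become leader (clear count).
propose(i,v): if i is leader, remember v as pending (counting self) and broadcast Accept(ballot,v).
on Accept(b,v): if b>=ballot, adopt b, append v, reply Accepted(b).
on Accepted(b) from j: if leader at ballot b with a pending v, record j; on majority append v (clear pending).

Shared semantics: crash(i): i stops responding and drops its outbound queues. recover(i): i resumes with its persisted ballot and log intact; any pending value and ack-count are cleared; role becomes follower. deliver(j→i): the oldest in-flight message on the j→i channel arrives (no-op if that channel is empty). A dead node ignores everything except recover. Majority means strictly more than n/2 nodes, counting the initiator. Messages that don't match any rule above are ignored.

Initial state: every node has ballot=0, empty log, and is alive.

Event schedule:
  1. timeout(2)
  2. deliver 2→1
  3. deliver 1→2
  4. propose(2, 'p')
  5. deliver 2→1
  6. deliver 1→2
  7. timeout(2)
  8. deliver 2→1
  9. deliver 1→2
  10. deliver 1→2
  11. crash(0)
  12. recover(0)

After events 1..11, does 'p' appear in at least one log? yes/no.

yes

[1] timeout(2) → N2(cand b5 [-])
[2] deliver 2→1 → N1(foll b5 [-])
[3] deliver 1→2 → N2(lead b5 [-])
[4] propose(2,'p') → ∅
[5] deliver 2→1 → N1(foll b5 [p])
[6] deliver 1→2 → N2(lead b5 [p])
[7] timeout(2) → N2(cand b8 [p])
[8] deliver 2→1 → N1(foll b8 [p])
[9] deliver 1→2 → N2(lead b8 [p])
[10] deliver 1→2 → ∅
[11] crash(0) → N0(✗foll b0 [-])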